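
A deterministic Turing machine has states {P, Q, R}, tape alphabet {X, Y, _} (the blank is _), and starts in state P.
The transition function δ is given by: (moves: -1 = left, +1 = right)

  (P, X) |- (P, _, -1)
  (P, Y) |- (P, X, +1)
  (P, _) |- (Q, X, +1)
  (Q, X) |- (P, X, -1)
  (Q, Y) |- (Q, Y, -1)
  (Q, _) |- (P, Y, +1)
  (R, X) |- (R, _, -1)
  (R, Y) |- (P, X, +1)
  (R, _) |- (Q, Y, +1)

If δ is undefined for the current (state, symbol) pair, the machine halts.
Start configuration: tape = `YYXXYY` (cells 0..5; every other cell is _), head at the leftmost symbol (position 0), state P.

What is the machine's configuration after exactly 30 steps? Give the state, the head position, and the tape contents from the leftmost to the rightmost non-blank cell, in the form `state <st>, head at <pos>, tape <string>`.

state=P head=0 tape=__[Y]YXXYY   (P,Y)→(P,X,+1)
state=P head=1 tape=__X[Y]XXYY   (P,Y)→(P,X,+1)
state=P head=2 tape=__XX[X]XYY   (P,X)→(P,_,-1)
state=P head=1 tape=__X[X]_XYY   (P,X)→(P,_,-1)
state=P head=0 tape=__[X]__XYY   (P,X)→(P,_,-1)
state=P head=-1 tape=_[_]___XYY   (P,_)→(Q,X,+1)
state=Q head=0 tape=_X[_]__XYY   (Q,_)→(P,Y,+1)
state=P head=1 tape=_XY[_]_XYY   (P,_)→(Q,X,+1)
state=Q head=2 tape=_XYX[_]XYY   (Q,_)→(P,Y,+1)
state=P head=3 tape=_XYXY[X]YY   (P,X)→(P,_,-1)
state=P head=2 tape=_XYX[Y]_YY   (P,Y)→(P,X,+1)
state=P head=3 tape=_XYXX[_]YY   (P,_)→(Q,X,+1)
state=Q head=4 tape=_XYXXX[Y]Y   (Q,Y)→(Q,Y,-1)
state=Q head=3 tape=_XYXX[X]YY   (Q,X)→(P,X,-1)
state=P head=2 tape=_XYX[X]XYY   (P,X)→(P,_,-1)
state=P head=1 tape=_XY[X]_XYY   (P,X)→(P,_,-1)
state=P head=0 tape=_X[Y]__XYY   (P,Y)→(P,X,+1)
state=P head=1 tape=_XX[_]_XYY   (P,_)→(Q,X,+1)
state=Q head=2 tape=_XXX[_]XYY   (Q,_)→(P,Y,+1)
state=P head=3 tape=_XXXY[X]YY   (P,X)→(P,_,-1)
state=P head=2 tape=_XXX[Y]_YY   (P,Y)→(P,X,+1)
state=P head=3 tape=_XXXX[_]YY   (P,_)→(Q,X,+1)
state=Q head=4 tape=_XXXXX[Y]Y   (Q,Y)→(Q,Y,-1)
state=Q head=3 tape=_XXXX[X]YY   (Q,X)→(P,X,-1)
state=P head=2 tape=_XXX[X]XYY   (P,X)→(P,_,-1)
state=P head=1 tape=_XX[X]_XYY   (P,X)→(P,_,-1)
state=P head=0 tape=_X[X]__XYY   (P,X)→(P,_,-1)
state=P head=-1 tape=_[X]___XYY   (P,X)→(P,_,-1)
state=P head=-2 tape=[_]____XYY   (P,_)→(Q,X,+1)
state=Q head=-1 tape=X[_]___XYY   (Q,_)→(P,Y,+1)
state=P head=0 tape=XY[_]__XYY
After 30 steps: state P, head at 0, tape XY___XYY.

state P, head at 0, tape XY___XYY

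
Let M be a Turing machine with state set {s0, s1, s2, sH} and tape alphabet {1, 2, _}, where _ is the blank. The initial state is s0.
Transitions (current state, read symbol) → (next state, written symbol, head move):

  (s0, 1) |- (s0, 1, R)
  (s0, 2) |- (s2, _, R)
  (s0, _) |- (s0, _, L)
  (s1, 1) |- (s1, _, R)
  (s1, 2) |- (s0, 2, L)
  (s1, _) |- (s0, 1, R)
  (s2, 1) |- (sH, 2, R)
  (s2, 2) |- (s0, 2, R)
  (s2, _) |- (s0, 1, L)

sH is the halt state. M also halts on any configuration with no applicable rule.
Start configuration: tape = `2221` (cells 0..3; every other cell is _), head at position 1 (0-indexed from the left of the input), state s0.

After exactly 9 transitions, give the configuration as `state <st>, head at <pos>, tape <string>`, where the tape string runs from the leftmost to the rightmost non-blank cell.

state=s0 head=1 tape=2[2]21_   (s0,2)→(s2,_,R)
state=s2 head=2 tape=2_[2]1_   (s2,2)→(s0,2,R)
state=s0 head=3 tape=2_2[1]_   (s0,1)→(s0,1,R)
state=s0 head=4 tape=2_21[_]   (s0,_)→(s0,_,L)
state=s0 head=3 tape=2_2[1]_   (s0,1)→(s0,1,R)
state=s0 head=4 tape=2_21[_]   (s0,_)→(s0,_,L)
state=s0 head=3 tape=2_2[1]_   (s0,1)→(s0,1,R)
state=s0 head=4 tape=2_21[_]   (s0,_)→(s0,_,L)
state=s0 head=3 tape=2_2[1]_   (s0,1)→(s0,1,R)
state=s0 head=4 tape=2_21[_]
After 9 steps: state s0, head at 4, tape 2_21.

state s0, head at 4, tape 2_21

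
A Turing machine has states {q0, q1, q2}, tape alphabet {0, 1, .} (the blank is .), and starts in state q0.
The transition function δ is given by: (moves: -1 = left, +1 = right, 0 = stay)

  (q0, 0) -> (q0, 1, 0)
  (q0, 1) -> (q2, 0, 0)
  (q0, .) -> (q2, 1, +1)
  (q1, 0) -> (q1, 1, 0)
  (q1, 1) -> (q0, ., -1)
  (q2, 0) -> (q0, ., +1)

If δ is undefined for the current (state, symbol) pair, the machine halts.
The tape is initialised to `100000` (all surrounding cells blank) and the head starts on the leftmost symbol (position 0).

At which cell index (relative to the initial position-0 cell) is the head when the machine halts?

7

state=q0 head=0 tape=[1]00000..   (q0,1)→(q2,0,0)
state=q2 head=0 tape=[0]00000..   (q2,0)→(q0,.,+1)
state=q0 head=1 tape=.[0]0000..   (q0,0)→(q0,1,0)
state=q0 head=1 tape=.[1]0000..   (q0,1)→(q2,0,0)
state=q2 head=1 tape=.[0]0000..   (q2,0)→(q0,.,+1)
state=q0 head=2 tape=..[0]000..   (q0,0)→(q0,1,0)
state=q0 head=2 tape=..[1]000..   (q0,1)→(q2,0,0)
state=q2 head=2 tape=..[0]000..   (q2,0)→(q0,.,+1)
state=q0 head=3 tape=...[0]00..   (q0,0)→(q0,1,0)
state=q0 head=3 tape=...[1]00..   (q0,1)→(q2,0,0)
state=q2 head=3 tape=...[0]00..   (q2,0)→(q0,.,+1)
state=q0 head=4 tape=....[0]0..   (q0,0)→(q0,1,0)
state=q0 head=4 tape=....[1]0..   (q0,1)→(q2,0,0)
state=q2 head=4 tape=....[0]0..   (q2,0)→(q0,.,+1)
state=q0 head=5 tape=.....[0]..   (q0,0)→(q0,1,0)
state=q0 head=5 tape=.....[1]..   (q0,1)→(q2,0,0)
state=q2 head=5 tape=.....[0]..   (q2,0)→(q0,.,+1)
state=q0 head=6 tape=......[.].   (q0,.)→(q2,1,+1)
state=q2 head=7 tape=......1[.]
At halt the head is at cell 7.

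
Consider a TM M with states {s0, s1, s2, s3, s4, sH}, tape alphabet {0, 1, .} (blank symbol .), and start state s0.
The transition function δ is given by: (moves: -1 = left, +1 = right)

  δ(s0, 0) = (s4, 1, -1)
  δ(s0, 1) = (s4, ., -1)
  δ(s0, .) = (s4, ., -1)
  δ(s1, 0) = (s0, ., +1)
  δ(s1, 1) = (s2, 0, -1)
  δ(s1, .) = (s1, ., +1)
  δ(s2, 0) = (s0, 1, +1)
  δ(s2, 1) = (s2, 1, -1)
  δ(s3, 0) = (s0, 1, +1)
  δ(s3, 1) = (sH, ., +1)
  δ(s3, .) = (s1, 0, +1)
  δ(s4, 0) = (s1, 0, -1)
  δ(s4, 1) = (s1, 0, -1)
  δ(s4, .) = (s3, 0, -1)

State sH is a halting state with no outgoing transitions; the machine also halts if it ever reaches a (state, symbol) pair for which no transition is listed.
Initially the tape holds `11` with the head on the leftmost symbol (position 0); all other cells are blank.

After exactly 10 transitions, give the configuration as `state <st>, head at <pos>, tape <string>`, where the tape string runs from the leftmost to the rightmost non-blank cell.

state s1, head at -2, tape 01.1

s0 | ...[1]1   read 1 → write ., move -1, go to s4
s4 | ..[.].1   read . → write 0, move -1, go to s3
s3 | .[.]0.1   read . → write 0, move +1, go to s1
s1 | .0[0].1   read 0 → write ., move +1, go to s0
s0 | .0.[.]1   read . → write ., move -1, go to s4
s4 | .0[.].1   read . → write 0, move -1, go to s3
s3 | .[0]0.1   read 0 → write 1, move +1, go to s0
s0 | .1[0].1   read 0 → write 1, move -1, go to s4
s4 | .[1]1.1   read 1 → write 0, move -1, go to s1
s1 | [.]01.1   read . → write ., move +1, go to s1
s1 | .[0]1.1
After 10 steps: state s1, head at -2, tape 01.1.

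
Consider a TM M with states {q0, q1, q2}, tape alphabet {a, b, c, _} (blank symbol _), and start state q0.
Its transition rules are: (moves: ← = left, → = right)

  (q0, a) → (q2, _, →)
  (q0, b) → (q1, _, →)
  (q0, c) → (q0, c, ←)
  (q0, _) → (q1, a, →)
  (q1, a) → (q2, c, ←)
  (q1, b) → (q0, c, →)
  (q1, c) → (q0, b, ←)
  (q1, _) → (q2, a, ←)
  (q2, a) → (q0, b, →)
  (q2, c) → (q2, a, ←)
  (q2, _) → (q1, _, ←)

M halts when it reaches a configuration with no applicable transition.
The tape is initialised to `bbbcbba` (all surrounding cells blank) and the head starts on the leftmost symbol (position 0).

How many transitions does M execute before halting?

15

state=q0 head=0 tape=[b]bbcbba_   (q0,b)→(q1,_,→)
state=q1 head=1 tape=_[b]bcbba_   (q1,b)→(q0,c,→)
state=q0 head=2 tape=_c[b]cbba_   (q0,b)→(q1,_,→)
state=q1 head=3 tape=_c_[c]bba_   (q1,c)→(q0,b,←)
state=q0 head=2 tape=_c[_]bbba_   (q0,_)→(q1,a,→)
state=q1 head=3 tape=_ca[b]bba_   (q1,b)→(q0,c,→)
state=q0 head=4 tape=_cac[b]ba_   (q0,b)→(q1,_,→)
state=q1 head=5 tape=_cac_[b]a_   (q1,b)→(q0,c,→)
state=q0 head=6 tape=_cac_c[a]_   (q0,a)→(q2,_,→)
state=q2 head=7 tape=_cac_c_[_]   (q2,_)→(q1,_,←)
state=q1 head=6 tape=_cac_c[_]_   (q1,_)→(q2,a,←)
state=q2 head=5 tape=_cac_[c]a_   (q2,c)→(q2,a,←)
state=q2 head=4 tape=_cac[_]aa_   (q2,_)→(q1,_,←)
state=q1 head=3 tape=_ca[c]_aa_   (q1,c)→(q0,b,←)
state=q0 head=2 tape=_c[a]b_aa_   (q0,a)→(q2,_,→)
state=q2 head=3 tape=_c_[b]_aa_
M halts after 15 transitions.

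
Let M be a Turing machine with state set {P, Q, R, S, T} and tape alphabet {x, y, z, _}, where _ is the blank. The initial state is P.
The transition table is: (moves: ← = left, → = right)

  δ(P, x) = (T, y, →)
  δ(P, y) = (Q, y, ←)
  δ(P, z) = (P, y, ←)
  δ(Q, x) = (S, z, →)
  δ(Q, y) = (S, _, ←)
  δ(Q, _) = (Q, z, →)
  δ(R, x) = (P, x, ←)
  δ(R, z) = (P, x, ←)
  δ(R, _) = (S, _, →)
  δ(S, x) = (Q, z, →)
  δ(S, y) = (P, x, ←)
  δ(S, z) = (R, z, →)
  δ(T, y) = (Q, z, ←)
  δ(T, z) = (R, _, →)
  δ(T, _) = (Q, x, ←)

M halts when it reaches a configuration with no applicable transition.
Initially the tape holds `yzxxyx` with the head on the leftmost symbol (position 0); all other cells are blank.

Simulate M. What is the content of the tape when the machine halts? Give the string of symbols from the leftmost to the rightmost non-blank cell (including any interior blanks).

z_yxxyx

P | _[y]zxxyx   read y → write y, move ←, go to Q
Q | [_]yzxxyx   read _ → write z, move →, go to Q
Q | z[y]zxxyx   read y → write _, move ←, go to S
S | [z]_zxxyx   read z → write z, move →, go to R
R | z[_]zxxyx   read _ → write _, move →, go to S
S | z_[z]xxyx   read z → write z, move →, go to R
R | z_z[x]xyx   read x → write x, move ←, go to P
P | z_[z]xxyx   read z → write y, move ←, go to P
P | z[_]yxxyx
The non-blank tape span at halt is z_yxxyx.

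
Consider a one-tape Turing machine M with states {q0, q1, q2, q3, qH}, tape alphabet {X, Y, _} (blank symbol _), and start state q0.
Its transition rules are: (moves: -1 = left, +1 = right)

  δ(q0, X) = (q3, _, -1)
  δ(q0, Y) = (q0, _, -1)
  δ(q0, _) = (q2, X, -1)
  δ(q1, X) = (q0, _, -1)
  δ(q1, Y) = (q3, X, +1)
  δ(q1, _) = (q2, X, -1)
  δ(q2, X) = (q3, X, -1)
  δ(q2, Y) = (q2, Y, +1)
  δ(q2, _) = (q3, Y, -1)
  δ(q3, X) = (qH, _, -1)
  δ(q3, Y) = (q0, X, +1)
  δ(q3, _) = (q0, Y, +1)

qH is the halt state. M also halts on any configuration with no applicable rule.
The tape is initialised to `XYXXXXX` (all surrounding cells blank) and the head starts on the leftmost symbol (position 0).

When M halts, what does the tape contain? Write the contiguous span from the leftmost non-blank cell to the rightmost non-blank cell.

state=q0 head=0 tape=__[X]YXXXXX   (q0,X)→(q3,_,-1)
state=q3 head=-1 tape=_[_]_YXXXXX   (q3,_)→(q0,Y,+1)
state=q0 head=0 tape=_Y[_]YXXXXX   (q0,_)→(q2,X,-1)
state=q2 head=-1 tape=_[Y]XYXXXXX   (q2,Y)→(q2,Y,+1)
state=q2 head=0 tape=_Y[X]YXXXXX   (q2,X)→(q3,X,-1)
state=q3 head=-1 tape=_[Y]XYXXXXX   (q3,Y)→(q0,X,+1)
state=q0 head=0 tape=_X[X]YXXXXX   (q0,X)→(q3,_,-1)
state=q3 head=-1 tape=_[X]_YXXXXX   (q3,X)→(qH,_,-1)
state=qH head=-2 tape=[_]__YXXXXX
The non-blank tape span at halt is YXXXXX.

YXXXXX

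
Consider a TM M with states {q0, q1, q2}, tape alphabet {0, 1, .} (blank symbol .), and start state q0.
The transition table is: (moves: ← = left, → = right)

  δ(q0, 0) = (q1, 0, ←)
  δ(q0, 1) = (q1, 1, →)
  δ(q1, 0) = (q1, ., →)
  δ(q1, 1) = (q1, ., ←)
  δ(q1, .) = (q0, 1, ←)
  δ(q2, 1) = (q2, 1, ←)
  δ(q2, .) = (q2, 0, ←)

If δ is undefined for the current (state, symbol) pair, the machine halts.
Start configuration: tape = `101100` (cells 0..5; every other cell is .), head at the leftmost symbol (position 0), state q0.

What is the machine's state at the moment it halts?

state=q0 head=0 tape=..[1]01100   (q0,1)→(q1,1,→)
state=q1 head=1 tape=..1[0]1100   (q1,0)→(q1,.,→)
state=q1 head=2 tape=..1.[1]100   (q1,1)→(q1,.,←)
state=q1 head=1 tape=..1[.].100   (q1,.)→(q0,1,←)
state=q0 head=0 tape=..[1]1.100   (q0,1)→(q1,1,→)
state=q1 head=1 tape=..1[1].100   (q1,1)→(q1,.,←)
state=q1 head=0 tape=..[1]..100   (q1,1)→(q1,.,←)
state=q1 head=-1 tape=.[.]...100   (q1,.)→(q0,1,←)
state=q0 head=-2 tape=[.]1...100
No transition is defined for (q0, .); M halts in state q0.

q0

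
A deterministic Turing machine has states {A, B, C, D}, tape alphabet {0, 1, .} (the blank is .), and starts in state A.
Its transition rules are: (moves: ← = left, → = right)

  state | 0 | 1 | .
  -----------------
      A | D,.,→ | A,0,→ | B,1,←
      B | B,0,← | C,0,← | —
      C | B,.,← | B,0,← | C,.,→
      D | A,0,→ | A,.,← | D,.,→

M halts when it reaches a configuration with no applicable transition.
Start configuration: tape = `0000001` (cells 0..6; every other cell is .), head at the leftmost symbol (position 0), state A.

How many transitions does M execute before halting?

A | [0]000001.   read 0 → write ., move →, go to D
D | .[0]00001.   read 0 → write 0, move →, go to A
A | .0[0]0001.   read 0 → write ., move →, go to D
D | .0.[0]001.   read 0 → write 0, move →, go to A
A | .0.0[0]01.   read 0 → write ., move →, go to D
D | .0.0.[0]1.   read 0 → write 0, move →, go to A
A | .0.0.0[1].   read 1 → write 0, move →, go to A
A | .0.0.00[.]   read . → write 1, move ←, go to B
B | .0.0.0[0]1   read 0 → write 0, move ←, go to B
B | .0.0.[0]01   read 0 → write 0, move ←, go to B
B | .0.0[.]001
M halts after 10 transitions.

10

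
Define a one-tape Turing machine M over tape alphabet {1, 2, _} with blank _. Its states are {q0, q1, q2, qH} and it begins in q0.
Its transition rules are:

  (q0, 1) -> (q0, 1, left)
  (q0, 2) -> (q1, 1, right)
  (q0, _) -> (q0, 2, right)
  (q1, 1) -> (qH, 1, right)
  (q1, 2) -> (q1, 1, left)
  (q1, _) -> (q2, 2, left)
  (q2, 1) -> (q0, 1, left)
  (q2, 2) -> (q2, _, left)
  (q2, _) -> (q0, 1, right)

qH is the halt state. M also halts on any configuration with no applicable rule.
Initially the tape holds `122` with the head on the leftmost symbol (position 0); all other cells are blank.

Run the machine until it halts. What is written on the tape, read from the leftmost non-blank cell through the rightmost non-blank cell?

1122

q0 | _[1]22   read 1 → write 1, move left, go to q0
q0 | [_]122   read _ → write 2, move right, go to q0
q0 | 2[1]22   read 1 → write 1, move left, go to q0
q0 | [2]122   read 2 → write 1, move right, go to q1
q1 | 1[1]22   read 1 → write 1, move right, go to qH
qH | 11[2]2
The non-blank tape span at halt is 1122.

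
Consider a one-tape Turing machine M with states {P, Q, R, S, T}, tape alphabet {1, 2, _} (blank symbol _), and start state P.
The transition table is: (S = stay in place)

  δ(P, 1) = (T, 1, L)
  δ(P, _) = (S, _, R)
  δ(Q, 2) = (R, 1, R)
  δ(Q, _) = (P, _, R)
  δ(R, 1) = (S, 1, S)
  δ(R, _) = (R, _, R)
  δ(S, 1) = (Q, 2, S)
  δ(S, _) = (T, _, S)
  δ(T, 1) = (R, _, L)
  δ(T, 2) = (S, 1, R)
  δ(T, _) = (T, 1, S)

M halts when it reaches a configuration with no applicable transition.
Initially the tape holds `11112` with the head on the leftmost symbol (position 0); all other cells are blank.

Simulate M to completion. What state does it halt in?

state=P head=0 tape=__[1]1112   (P,1)→(T,1,L)
state=T head=-1 tape=_[_]11112   (T,_)→(T,1,S)
state=T head=-1 tape=_[1]11112   (T,1)→(R,_,L)
state=R head=-2 tape=[_]_11112   (R,_)→(R,_,R)
state=R head=-1 tape=_[_]11112   (R,_)→(R,_,R)
state=R head=0 tape=__[1]1112   (R,1)→(S,1,S)
state=S head=0 tape=__[1]1112   (S,1)→(Q,2,S)
state=Q head=0 tape=__[2]1112   (Q,2)→(R,1,R)
state=R head=1 tape=__1[1]112   (R,1)→(S,1,S)
state=S head=1 tape=__1[1]112   (S,1)→(Q,2,S)
state=Q head=1 tape=__1[2]112   (Q,2)→(R,1,R)
state=R head=2 tape=__11[1]12   (R,1)→(S,1,S)
state=S head=2 tape=__11[1]12   (S,1)→(Q,2,S)
state=Q head=2 tape=__11[2]12   (Q,2)→(R,1,R)
state=R head=3 tape=__111[1]2   (R,1)→(S,1,S)
state=S head=3 tape=__111[1]2   (S,1)→(Q,2,S)
state=Q head=3 tape=__111[2]2   (Q,2)→(R,1,R)
state=R head=4 tape=__1111[2]
No transition is defined for (R, 2); M halts in state R.

R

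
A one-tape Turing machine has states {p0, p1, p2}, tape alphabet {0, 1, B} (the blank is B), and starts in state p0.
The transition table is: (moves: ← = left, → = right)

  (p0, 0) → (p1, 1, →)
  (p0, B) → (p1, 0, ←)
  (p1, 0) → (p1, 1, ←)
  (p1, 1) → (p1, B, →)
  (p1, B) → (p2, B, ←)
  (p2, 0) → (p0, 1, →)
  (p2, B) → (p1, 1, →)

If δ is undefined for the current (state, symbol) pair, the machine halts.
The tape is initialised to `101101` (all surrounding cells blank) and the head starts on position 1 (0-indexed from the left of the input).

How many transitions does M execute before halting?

p0 | 1[0]1101   read 0 → write 1, move →, go to p1
p1 | 11[1]101   read 1 → write B, move →, go to p1
p1 | 11B[1]01   read 1 → write B, move →, go to p1
p1 | 11BB[0]1   read 0 → write 1, move ←, go to p1
p1 | 11B[B]11   read B → write B, move ←, go to p2
p2 | 11[B]B11   read B → write 1, move →, go to p1
p1 | 111[B]11   read B → write B, move ←, go to p2
p2 | 11[1]B11
M halts after 7 transitions.

7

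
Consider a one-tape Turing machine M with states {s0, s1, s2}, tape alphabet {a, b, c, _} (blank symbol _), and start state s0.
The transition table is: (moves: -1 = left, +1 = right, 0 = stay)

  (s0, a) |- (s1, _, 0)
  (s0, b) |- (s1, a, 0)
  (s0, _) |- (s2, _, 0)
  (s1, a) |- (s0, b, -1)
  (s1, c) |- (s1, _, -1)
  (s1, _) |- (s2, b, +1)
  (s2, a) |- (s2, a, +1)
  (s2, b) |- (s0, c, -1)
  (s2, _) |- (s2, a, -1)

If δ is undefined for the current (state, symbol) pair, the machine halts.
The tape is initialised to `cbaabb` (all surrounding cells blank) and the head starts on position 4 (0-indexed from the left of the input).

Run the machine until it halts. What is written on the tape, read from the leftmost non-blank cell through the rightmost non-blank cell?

state=s0 head=4 tape=cbaa[b]b   (s0,b)→(s1,a,0)
state=s1 head=4 tape=cbaa[a]b   (s1,a)→(s0,b,-1)
state=s0 head=3 tape=cba[a]bb   (s0,a)→(s1,_,0)
state=s1 head=3 tape=cba[_]bb   (s1,_)→(s2,b,+1)
state=s2 head=4 tape=cbab[b]b   (s2,b)→(s0,c,-1)
state=s0 head=3 tape=cba[b]cb   (s0,b)→(s1,a,0)
state=s1 head=3 tape=cba[a]cb   (s1,a)→(s0,b,-1)
state=s0 head=2 tape=cb[a]bcb   (s0,a)→(s1,_,0)
state=s1 head=2 tape=cb[_]bcb   (s1,_)→(s2,b,+1)
state=s2 head=3 tape=cbb[b]cb   (s2,b)→(s0,c,-1)
state=s0 head=2 tape=cb[b]ccb   (s0,b)→(s1,a,0)
state=s1 head=2 tape=cb[a]ccb   (s1,a)→(s0,b,-1)
state=s0 head=1 tape=c[b]bccb   (s0,b)→(s1,a,0)
state=s1 head=1 tape=c[a]bccb   (s1,a)→(s0,b,-1)
state=s0 head=0 tape=[c]bbccb
The non-blank tape span at halt is cbbccb.

cbbccb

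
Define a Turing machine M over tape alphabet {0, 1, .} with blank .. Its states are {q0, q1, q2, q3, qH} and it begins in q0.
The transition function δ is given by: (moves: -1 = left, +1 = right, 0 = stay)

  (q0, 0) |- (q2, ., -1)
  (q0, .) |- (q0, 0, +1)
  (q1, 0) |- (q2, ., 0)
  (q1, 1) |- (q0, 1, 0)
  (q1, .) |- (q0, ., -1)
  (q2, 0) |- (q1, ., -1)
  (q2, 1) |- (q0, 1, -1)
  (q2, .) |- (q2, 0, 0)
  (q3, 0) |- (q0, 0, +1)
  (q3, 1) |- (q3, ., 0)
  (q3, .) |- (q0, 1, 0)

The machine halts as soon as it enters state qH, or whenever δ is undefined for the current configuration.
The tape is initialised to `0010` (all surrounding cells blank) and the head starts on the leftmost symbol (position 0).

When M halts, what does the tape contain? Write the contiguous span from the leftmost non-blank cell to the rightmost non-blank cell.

q0 | .....[0]010   read 0 → write ., move -1, go to q2
q2 | ....[.].010   read . → write 0, move 0, go to q2
q2 | ....[0].010   read 0 → write ., move -1, go to q1
q1 | ...[.]..010   read . → write ., move -1, go to q0
q0 | ..[.]...010   read . → write 0, move +1, go to q0
q0 | ..0[.]..010   read . → write 0, move +1, go to q0
q0 | ..00[.].010   read . → write 0, move +1, go to q0
q0 | ..000[.]010   read . → write 0, move +1, go to q0
q0 | ..0000[0]10   read 0 → write ., move -1, go to q2
q2 | ..000[0].10   read 0 → write ., move -1, go to q1
q1 | ..00[0]..10   read 0 → write ., move 0, go to q2
q2 | ..00[.]..10   read . → write 0, move 0, go to q2
q2 | ..00[0]..10   read 0 → write ., move -1, go to q1
q1 | ..0[0]...10   read 0 → write ., move 0, go to q2
q2 | ..0[.]...10   read . → write 0, move 0, go to q2
q2 | ..0[0]...10   read 0 → write ., move -1, go to q1
q1 | ..[0]....10   read 0 → write ., move 0, go to q2
q2 | ..[.]....10   read . → write 0, move 0, go to q2
q2 | ..[0]....10   read 0 → write ., move -1, go to q1
q1 | .[.].....10   read . → write ., move -1, go to q0
q0 | [.]......10   read . → write 0, move +1, go to q0
q0 | 0[.].....10   read . → write 0, move +1, go to q0
q0 | 00[.]....10   read . → write 0, move +1, go to q0
q0 | 000[.]...10   read . → write 0, move +1, go to q0
q0 | 0000[.]..10   read . → write 0, move +1, go to q0
q0 | 00000[.].10   read . → write 0, move +1, go to q0
q0 | 000000[.]10   read . → write 0, move +1, go to q0
q0 | 0000000[1]0
The non-blank tape span at halt is 000000010.

000000010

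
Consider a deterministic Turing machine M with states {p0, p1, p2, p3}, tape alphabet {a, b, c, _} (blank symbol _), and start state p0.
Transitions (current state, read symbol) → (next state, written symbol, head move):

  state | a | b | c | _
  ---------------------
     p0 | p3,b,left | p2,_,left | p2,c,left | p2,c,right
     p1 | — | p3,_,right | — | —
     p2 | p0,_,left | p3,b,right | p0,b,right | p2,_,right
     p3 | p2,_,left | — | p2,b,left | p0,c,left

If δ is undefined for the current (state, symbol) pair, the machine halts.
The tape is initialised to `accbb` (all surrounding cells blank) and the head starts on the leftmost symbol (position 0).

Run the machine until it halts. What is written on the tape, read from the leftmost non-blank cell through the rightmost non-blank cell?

bcbbcbb

state=p0 head=0 tape=__[a]ccbb   (p0,a)→(p3,b,left)
state=p3 head=-1 tape=_[_]bccbb   (p3,_)→(p0,c,left)
state=p0 head=-2 tape=[_]cbccbb   (p0,_)→(p2,c,right)
state=p2 head=-1 tape=c[c]bccbb   (p2,c)→(p0,b,right)
state=p0 head=0 tape=cb[b]ccbb   (p0,b)→(p2,_,left)
state=p2 head=-1 tape=c[b]_ccbb   (p2,b)→(p3,b,right)
state=p3 head=0 tape=cb[_]ccbb   (p3,_)→(p0,c,left)
state=p0 head=-1 tape=c[b]cccbb   (p0,b)→(p2,_,left)
state=p2 head=-2 tape=[c]_cccbb   (p2,c)→(p0,b,right)
state=p0 head=-1 tape=b[_]cccbb   (p0,_)→(p2,c,right)
state=p2 head=0 tape=bc[c]ccbb   (p2,c)→(p0,b,right)
state=p0 head=1 tape=bcb[c]cbb   (p0,c)→(p2,c,left)
state=p2 head=0 tape=bc[b]ccbb   (p2,b)→(p3,b,right)
state=p3 head=1 tape=bcb[c]cbb   (p3,c)→(p2,b,left)
state=p2 head=0 tape=bc[b]bcbb   (p2,b)→(p3,b,right)
state=p3 head=1 tape=bcb[b]cbb
The non-blank tape span at halt is bcbbcbb.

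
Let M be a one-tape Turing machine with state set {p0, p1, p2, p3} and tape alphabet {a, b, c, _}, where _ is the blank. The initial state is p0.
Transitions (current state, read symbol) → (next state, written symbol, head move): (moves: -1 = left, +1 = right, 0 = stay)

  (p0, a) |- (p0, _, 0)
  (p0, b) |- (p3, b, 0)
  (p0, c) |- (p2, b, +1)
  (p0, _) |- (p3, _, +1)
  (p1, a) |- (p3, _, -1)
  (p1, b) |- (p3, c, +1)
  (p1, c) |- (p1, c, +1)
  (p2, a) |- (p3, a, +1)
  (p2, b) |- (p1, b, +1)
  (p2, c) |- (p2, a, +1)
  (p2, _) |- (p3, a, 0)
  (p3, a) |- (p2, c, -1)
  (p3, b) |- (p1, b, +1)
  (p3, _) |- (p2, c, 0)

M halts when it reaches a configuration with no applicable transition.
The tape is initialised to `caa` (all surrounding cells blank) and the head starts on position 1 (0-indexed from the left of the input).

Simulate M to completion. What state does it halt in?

p3

state=p0 head=1 tape=c[a]a_   (p0,a)→(p0,_,0)
state=p0 head=1 tape=c[_]a_   (p0,_)→(p3,_,+1)
state=p3 head=2 tape=c_[a]_   (p3,a)→(p2,c,-1)
state=p2 head=1 tape=c[_]c_   (p2,_)→(p3,a,0)
state=p3 head=1 tape=c[a]c_   (p3,a)→(p2,c,-1)
state=p2 head=0 tape=[c]cc_   (p2,c)→(p2,a,+1)
state=p2 head=1 tape=a[c]c_   (p2,c)→(p2,a,+1)
state=p2 head=2 tape=aa[c]_   (p2,c)→(p2,a,+1)
state=p2 head=3 tape=aaa[_]   (p2,_)→(p3,a,0)
state=p3 head=3 tape=aaa[a]   (p3,a)→(p2,c,-1)
state=p2 head=2 tape=aa[a]c   (p2,a)→(p3,a,+1)
state=p3 head=3 tape=aaa[c]
No transition is defined for (p3, c); M halts in state p3.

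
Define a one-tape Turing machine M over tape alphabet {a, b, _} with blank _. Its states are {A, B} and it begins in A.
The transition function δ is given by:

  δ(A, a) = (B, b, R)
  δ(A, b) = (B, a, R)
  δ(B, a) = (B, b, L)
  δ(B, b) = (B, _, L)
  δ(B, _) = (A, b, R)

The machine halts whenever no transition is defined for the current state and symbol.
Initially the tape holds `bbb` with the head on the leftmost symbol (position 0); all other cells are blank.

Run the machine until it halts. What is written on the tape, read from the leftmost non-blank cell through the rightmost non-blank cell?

babab

A | _[b]bb__   read b → write a, move R, go to B
B | _a[b]b__   read b → write _, move L, go to B
B | _[a]_b__   read a → write b, move L, go to B
B | [_]b_b__   read _ → write b, move R, go to A
A | b[b]_b__   read b → write a, move R, go to B
B | ba[_]b__   read _ → write b, move R, go to A
A | bab[b]__   read b → write a, move R, go to B
B | baba[_]_   read _ → write b, move R, go to A
A | babab[_]
The non-blank tape span at halt is babab.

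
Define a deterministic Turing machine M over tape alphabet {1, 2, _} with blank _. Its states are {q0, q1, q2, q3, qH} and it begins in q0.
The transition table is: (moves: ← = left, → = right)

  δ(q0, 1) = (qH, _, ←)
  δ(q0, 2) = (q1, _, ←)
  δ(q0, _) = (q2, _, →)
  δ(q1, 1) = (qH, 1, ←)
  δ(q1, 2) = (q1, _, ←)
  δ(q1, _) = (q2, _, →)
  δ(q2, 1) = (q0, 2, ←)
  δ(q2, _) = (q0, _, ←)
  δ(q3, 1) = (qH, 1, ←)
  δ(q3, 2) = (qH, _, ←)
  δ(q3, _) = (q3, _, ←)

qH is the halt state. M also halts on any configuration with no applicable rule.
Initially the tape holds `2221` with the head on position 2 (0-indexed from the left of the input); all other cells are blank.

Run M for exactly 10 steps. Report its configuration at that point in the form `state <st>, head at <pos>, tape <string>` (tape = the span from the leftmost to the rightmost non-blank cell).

state q2, head at 0, tape 1

state=q0 head=2 tape=_22[2]1   (q0,2)→(q1,_,←)
state=q1 head=1 tape=_2[2]_1   (q1,2)→(q1,_,←)
state=q1 head=0 tape=_[2]__1   (q1,2)→(q1,_,←)
state=q1 head=-1 tape=[_]___1   (q1,_)→(q2,_,→)
state=q2 head=0 tape=_[_]__1   (q2,_)→(q0,_,←)
state=q0 head=-1 tape=[_]___1   (q0,_)→(q2,_,→)
state=q2 head=0 tape=_[_]__1   (q2,_)→(q0,_,←)
state=q0 head=-1 tape=[_]___1   (q0,_)→(q2,_,→)
state=q2 head=0 tape=_[_]__1   (q2,_)→(q0,_,←)
state=q0 head=-1 tape=[_]___1   (q0,_)→(q2,_,→)
state=q2 head=0 tape=_[_]__1
After 10 steps: state q2, head at 0, tape 1.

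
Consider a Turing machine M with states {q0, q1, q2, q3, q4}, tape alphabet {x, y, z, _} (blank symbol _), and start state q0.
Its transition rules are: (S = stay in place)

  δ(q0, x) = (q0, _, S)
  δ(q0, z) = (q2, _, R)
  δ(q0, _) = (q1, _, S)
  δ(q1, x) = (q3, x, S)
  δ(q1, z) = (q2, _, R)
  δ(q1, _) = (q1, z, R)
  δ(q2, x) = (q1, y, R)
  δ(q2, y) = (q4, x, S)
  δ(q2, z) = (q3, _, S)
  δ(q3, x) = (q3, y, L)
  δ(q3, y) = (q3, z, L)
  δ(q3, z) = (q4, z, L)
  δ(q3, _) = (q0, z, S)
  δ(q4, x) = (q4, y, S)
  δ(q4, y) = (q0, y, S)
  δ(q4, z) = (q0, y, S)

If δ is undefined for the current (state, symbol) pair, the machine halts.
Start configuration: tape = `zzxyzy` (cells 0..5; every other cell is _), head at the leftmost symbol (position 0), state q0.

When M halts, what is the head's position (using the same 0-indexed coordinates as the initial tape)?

state=q0 head=0 tape=[z]zxyzy   (q0,z)→(q2,_,R)
state=q2 head=1 tape=_[z]xyzy   (q2,z)→(q3,_,S)
state=q3 head=1 tape=_[_]xyzy   (q3,_)→(q0,z,S)
state=q0 head=1 tape=_[z]xyzy   (q0,z)→(q2,_,R)
state=q2 head=2 tape=__[x]yzy   (q2,x)→(q1,y,R)
state=q1 head=3 tape=__y[y]zy
At halt the head is at cell 3.

3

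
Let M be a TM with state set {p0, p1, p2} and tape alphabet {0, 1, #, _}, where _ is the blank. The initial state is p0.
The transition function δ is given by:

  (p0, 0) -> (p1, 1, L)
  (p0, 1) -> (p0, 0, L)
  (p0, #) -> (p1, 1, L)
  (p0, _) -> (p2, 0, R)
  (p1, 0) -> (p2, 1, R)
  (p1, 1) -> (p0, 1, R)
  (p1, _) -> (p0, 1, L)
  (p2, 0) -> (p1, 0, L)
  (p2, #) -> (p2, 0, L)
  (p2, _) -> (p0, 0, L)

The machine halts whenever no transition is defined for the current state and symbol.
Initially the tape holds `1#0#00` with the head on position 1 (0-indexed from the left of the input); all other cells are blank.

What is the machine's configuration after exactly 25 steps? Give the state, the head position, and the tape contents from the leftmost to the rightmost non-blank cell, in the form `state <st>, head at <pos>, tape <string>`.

state=p0 head=1 tape=___1[#]0#00   (p0,#)→(p1,1,L)
state=p1 head=0 tape=___[1]10#00   (p1,1)→(p0,1,R)
state=p0 head=1 tape=___1[1]0#00   (p0,1)→(p0,0,L)
state=p0 head=0 tape=___[1]00#00   (p0,1)→(p0,0,L)
state=p0 head=-1 tape=__[_]000#00   (p0,_)→(p2,0,R)
state=p2 head=0 tape=__0[0]00#00   (p2,0)→(p1,0,L)
state=p1 head=-1 tape=__[0]000#00   (p1,0)→(p2,1,R)
state=p2 head=0 tape=__1[0]00#00   (p2,0)→(p1,0,L)
state=p1 head=-1 tape=__[1]000#00   (p1,1)→(p0,1,R)
state=p0 head=0 tape=__1[0]00#00   (p0,0)→(p1,1,L)
state=p1 head=-1 tape=__[1]100#00   (p1,1)→(p0,1,R)
state=p0 head=0 tape=__1[1]00#00   (p0,1)→(p0,0,L)
state=p0 head=-1 tape=__[1]000#00   (p0,1)→(p0,0,L)
state=p0 head=-2 tape=_[_]0000#00   (p0,_)→(p2,0,R)
state=p2 head=-1 tape=_0[0]000#00   (p2,0)→(p1,0,L)
state=p1 head=-2 tape=_[0]0000#00   (p1,0)→(p2,1,R)
state=p2 head=-1 tape=_1[0]000#00   (p2,0)→(p1,0,L)
state=p1 head=-2 tape=_[1]0000#00   (p1,1)→(p0,1,R)
state=p0 head=-1 tape=_1[0]000#00   (p0,0)→(p1,1,L)
state=p1 head=-2 tape=_[1]1000#00   (p1,1)→(p0,1,R)
state=p0 head=-1 tape=_1[1]000#00   (p0,1)→(p0,0,L)
state=p0 head=-2 tape=_[1]0000#00   (p0,1)→(p0,0,L)
state=p0 head=-3 tape=[_]00000#00   (p0,_)→(p2,0,R)
state=p2 head=-2 tape=0[0]0000#00   (p2,0)→(p1,0,L)
state=p1 head=-3 tape=[0]00000#00   (p1,0)→(p2,1,R)
state=p2 head=-2 tape=1[0]0000#00
After 25 steps: state p2, head at -2, tape 100000#00.

state p2, head at -2, tape 100000#00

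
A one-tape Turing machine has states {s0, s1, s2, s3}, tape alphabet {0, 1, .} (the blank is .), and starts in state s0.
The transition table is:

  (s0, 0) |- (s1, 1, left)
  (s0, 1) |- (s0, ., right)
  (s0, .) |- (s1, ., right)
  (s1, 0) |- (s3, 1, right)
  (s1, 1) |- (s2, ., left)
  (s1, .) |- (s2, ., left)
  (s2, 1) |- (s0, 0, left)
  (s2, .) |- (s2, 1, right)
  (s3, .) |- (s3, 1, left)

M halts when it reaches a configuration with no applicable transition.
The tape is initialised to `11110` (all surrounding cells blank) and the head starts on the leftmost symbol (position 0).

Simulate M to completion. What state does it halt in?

s0 | [1]1110   read 1 → write ., move right, go to s0
s0 | .[1]110   read 1 → write ., move right, go to s0
s0 | ..[1]10   read 1 → write ., move right, go to s0
s0 | ...[1]0   read 1 → write ., move right, go to s0
s0 | ....[0]   read 0 → write 1, move left, go to s1
s1 | ...[.]1   read . → write ., move left, go to s2
s2 | ..[.].1   read . → write 1, move right, go to s2
s2 | ..1[.]1   read . → write 1, move right, go to s2
s2 | ..11[1]   read 1 → write 0, move left, go to s0
s0 | ..1[1]0   read 1 → write ., move right, go to s0
s0 | ..1.[0]   read 0 → write 1, move left, go to s1
s1 | ..1[.]1   read . → write ., move left, go to s2
s2 | ..[1].1   read 1 → write 0, move left, go to s0
s0 | .[.]0.1   read . → write ., move right, go to s1
s1 | ..[0].1   read 0 → write 1, move right, go to s3
s3 | ..1[.]1   read . → write 1, move left, go to s3
s3 | ..[1]11
No transition is defined for (s3, 1); M halts in state s3.

s3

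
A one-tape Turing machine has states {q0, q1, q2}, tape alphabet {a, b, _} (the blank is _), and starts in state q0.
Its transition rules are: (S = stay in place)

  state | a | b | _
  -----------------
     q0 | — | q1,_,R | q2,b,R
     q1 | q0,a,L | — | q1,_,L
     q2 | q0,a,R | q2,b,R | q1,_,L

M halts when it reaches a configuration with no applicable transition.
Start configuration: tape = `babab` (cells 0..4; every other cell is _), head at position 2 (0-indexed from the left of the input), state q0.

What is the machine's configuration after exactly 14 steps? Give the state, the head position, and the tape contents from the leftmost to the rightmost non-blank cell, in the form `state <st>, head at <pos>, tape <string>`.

state=q0 head=2 tape=ba[b]ab_   (q0,b)→(q1,_,R)
state=q1 head=3 tape=ba_[a]b_   (q1,a)→(q0,a,L)
state=q0 head=2 tape=ba[_]ab_   (q0,_)→(q2,b,R)
state=q2 head=3 tape=bab[a]b_   (q2,a)→(q0,a,R)
state=q0 head=4 tape=baba[b]_   (q0,b)→(q1,_,R)
state=q1 head=5 tape=baba_[_]   (q1,_)→(q1,_,L)
state=q1 head=4 tape=baba[_]_   (q1,_)→(q1,_,L)
state=q1 head=3 tape=bab[a]__   (q1,a)→(q0,a,L)
state=q0 head=2 tape=ba[b]a__   (q0,b)→(q1,_,R)
state=q1 head=3 tape=ba_[a]__   (q1,a)→(q0,a,L)
state=q0 head=2 tape=ba[_]a__   (q0,_)→(q2,b,R)
state=q2 head=3 tape=bab[a]__   (q2,a)→(q0,a,R)
state=q0 head=4 tape=baba[_]_   (q0,_)→(q2,b,R)
state=q2 head=5 tape=babab[_]   (q2,_)→(q1,_,L)
state=q1 head=4 tape=baba[b]_
After 14 steps: state q1, head at 4, tape babab.

state q1, head at 4, tape babab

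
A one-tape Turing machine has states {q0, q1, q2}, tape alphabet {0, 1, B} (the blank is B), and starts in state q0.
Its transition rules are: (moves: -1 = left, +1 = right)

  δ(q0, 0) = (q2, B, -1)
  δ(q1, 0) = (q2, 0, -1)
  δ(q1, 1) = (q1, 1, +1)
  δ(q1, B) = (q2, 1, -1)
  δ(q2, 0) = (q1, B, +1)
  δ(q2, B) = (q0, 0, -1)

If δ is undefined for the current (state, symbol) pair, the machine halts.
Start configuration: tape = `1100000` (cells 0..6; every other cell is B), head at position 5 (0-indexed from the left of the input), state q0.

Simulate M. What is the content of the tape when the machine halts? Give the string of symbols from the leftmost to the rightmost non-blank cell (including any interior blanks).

1101010

q0 | 11000[0]0   read 0 → write B, move -1, go to q2
q2 | 1100[0]B0   read 0 → write B, move +1, go to q1
q1 | 1100B[B]0   read B → write 1, move -1, go to q2
q2 | 1100[B]10   read B → write 0, move -1, go to q0
q0 | 110[0]010   read 0 → write B, move -1, go to q2
q2 | 11[0]B010   read 0 → write B, move +1, go to q1
q1 | 11B[B]010   read B → write 1, move -1, go to q2
q2 | 11[B]1010   read B → write 0, move -1, go to q0
q0 | 1[1]01010
The non-blank tape span at halt is 1101010.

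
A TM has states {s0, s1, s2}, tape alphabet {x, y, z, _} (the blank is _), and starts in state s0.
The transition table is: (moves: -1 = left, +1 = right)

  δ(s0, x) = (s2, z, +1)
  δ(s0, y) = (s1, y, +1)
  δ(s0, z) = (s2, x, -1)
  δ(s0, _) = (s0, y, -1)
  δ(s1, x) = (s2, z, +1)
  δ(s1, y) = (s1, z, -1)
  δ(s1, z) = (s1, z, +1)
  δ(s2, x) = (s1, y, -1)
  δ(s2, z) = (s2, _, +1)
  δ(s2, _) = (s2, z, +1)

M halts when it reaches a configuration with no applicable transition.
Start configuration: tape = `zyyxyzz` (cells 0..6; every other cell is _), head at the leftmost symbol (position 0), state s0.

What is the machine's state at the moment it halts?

s2

state=s0 head=0 tape=_[z]yyxyzz   (s0,z)→(s2,x,-1)
state=s2 head=-1 tape=[_]xyyxyzz   (s2,_)→(s2,z,+1)
state=s2 head=0 tape=z[x]yyxyzz   (s2,x)→(s1,y,-1)
state=s1 head=-1 tape=[z]yyyxyzz   (s1,z)→(s1,z,+1)
state=s1 head=0 tape=z[y]yyxyzz   (s1,y)→(s1,z,-1)
state=s1 head=-1 tape=[z]zyyxyzz   (s1,z)→(s1,z,+1)
state=s1 head=0 tape=z[z]yyxyzz   (s1,z)→(s1,z,+1)
state=s1 head=1 tape=zz[y]yxyzz   (s1,y)→(s1,z,-1)
state=s1 head=0 tape=z[z]zyxyzz   (s1,z)→(s1,z,+1)
state=s1 head=1 tape=zz[z]yxyzz   (s1,z)→(s1,z,+1)
state=s1 head=2 tape=zzz[y]xyzz   (s1,y)→(s1,z,-1)
state=s1 head=1 tape=zz[z]zxyzz   (s1,z)→(s1,z,+1)
state=s1 head=2 tape=zzz[z]xyzz   (s1,z)→(s1,z,+1)
state=s1 head=3 tape=zzzz[x]yzz   (s1,x)→(s2,z,+1)
state=s2 head=4 tape=zzzzz[y]zz
No transition is defined for (s2, y); M halts in state s2.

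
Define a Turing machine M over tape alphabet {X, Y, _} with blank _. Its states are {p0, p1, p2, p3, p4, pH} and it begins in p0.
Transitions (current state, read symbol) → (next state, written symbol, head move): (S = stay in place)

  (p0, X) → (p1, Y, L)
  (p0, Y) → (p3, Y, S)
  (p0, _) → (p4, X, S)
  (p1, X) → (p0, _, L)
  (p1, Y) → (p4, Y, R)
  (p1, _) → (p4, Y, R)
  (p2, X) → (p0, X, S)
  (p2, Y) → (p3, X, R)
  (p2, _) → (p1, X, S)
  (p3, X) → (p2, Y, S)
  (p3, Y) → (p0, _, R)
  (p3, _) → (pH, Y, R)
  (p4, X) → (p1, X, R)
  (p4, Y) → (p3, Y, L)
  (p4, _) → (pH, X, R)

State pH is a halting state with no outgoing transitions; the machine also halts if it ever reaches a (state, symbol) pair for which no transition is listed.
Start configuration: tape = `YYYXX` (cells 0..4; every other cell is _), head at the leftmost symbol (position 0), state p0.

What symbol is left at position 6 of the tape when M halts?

Y

state=p0 head=0 tape=[Y]YYXX____   (p0,Y)→(p3,Y,S)
state=p3 head=0 tape=[Y]YYXX____   (p3,Y)→(p0,_,R)
state=p0 head=1 tape=_[Y]YXX____   (p0,Y)→(p3,Y,S)
state=p3 head=1 tape=_[Y]YXX____   (p3,Y)→(p0,_,R)
state=p0 head=2 tape=__[Y]XX____   (p0,Y)→(p3,Y,S)
state=p3 head=2 tape=__[Y]XX____   (p3,Y)→(p0,_,R)
state=p0 head=3 tape=___[X]X____   (p0,X)→(p1,Y,L)
state=p1 head=2 tape=__[_]YX____   (p1,_)→(p4,Y,R)
state=p4 head=3 tape=__Y[Y]X____   (p4,Y)→(p3,Y,L)
state=p3 head=2 tape=__[Y]YX____   (p3,Y)→(p0,_,R)
state=p0 head=3 tape=___[Y]X____   (p0,Y)→(p3,Y,S)
state=p3 head=3 tape=___[Y]X____   (p3,Y)→(p0,_,R)
state=p0 head=4 tape=____[X]____   (p0,X)→(p1,Y,L)
state=p1 head=3 tape=___[_]Y____   (p1,_)→(p4,Y,R)
state=p4 head=4 tape=___Y[Y]____   (p4,Y)→(p3,Y,L)
state=p3 head=3 tape=___[Y]Y____   (p3,Y)→(p0,_,R)
state=p0 head=4 tape=____[Y]____   (p0,Y)→(p3,Y,S)
state=p3 head=4 tape=____[Y]____   (p3,Y)→(p0,_,R)
state=p0 head=5 tape=_____[_]___   (p0,_)→(p4,X,S)
state=p4 head=5 tape=_____[X]___   (p4,X)→(p1,X,R)
state=p1 head=6 tape=_____X[_]__   (p1,_)→(p4,Y,R)
state=p4 head=7 tape=_____XY[_]_   (p4,_)→(pH,X,R)
state=pH head=8 tape=_____XYX[_]
Cell 6 holds Y when M halts.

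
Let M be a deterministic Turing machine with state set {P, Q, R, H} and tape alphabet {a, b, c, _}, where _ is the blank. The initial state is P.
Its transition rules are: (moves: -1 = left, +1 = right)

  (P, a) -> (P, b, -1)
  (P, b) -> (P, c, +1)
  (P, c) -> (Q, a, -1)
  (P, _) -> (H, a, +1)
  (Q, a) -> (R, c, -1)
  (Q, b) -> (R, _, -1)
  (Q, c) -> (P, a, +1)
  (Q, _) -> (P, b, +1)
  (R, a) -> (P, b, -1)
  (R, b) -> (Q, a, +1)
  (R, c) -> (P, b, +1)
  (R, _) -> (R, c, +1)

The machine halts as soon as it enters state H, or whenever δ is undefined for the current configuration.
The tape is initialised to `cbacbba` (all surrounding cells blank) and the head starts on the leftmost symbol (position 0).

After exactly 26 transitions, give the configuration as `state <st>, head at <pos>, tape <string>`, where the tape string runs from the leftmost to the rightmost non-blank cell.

state=P head=0 tape=__[c]bacbba   (P,c)→(Q,a,-1)
state=Q head=-1 tape=_[_]abacbba   (Q,_)→(P,b,+1)
state=P head=0 tape=_b[a]bacbba   (P,a)→(P,b,-1)
state=P head=-1 tape=_[b]bbacbba   (P,b)→(P,c,+1)
state=P head=0 tape=_c[b]bacbba   (P,b)→(P,c,+1)
state=P head=1 tape=_cc[b]acbba   (P,b)→(P,c,+1)
state=P head=2 tape=_ccc[a]cbba   (P,a)→(P,b,-1)
state=P head=1 tape=_cc[c]bcbba   (P,c)→(Q,a,-1)
state=Q head=0 tape=_c[c]abcbba   (Q,c)→(P,a,+1)
state=P head=1 tape=_ca[a]bcbba   (P,a)→(P,b,-1)
state=P head=0 tape=_c[a]bbcbba   (P,a)→(P,b,-1)
state=P head=-1 tape=_[c]bbbcbba   (P,c)→(Q,a,-1)
state=Q head=-2 tape=[_]abbbcbba   (Q,_)→(P,b,+1)
state=P head=-1 tape=b[a]bbbcbba   (P,a)→(P,b,-1)
state=P head=-2 tape=[b]bbbbcbba   (P,b)→(P,c,+1)
state=P head=-1 tape=c[b]bbbcbba   (P,b)→(P,c,+1)
state=P head=0 tape=cc[b]bbcbba   (P,b)→(P,c,+1)
state=P head=1 tape=ccc[b]bcbba   (P,b)→(P,c,+1)
state=P head=2 tape=cccc[b]cbba   (P,b)→(P,c,+1)
state=P head=3 tape=ccccc[c]bba   (P,c)→(Q,a,-1)
state=Q head=2 tape=cccc[c]abba   (Q,c)→(P,a,+1)
state=P head=3 tape=cccca[a]bba   (P,a)→(P,b,-1)
state=P head=2 tape=cccc[a]bbba   (P,a)→(P,b,-1)
state=P head=1 tape=ccc[c]bbbba   (P,c)→(Q,a,-1)
state=Q head=0 tape=cc[c]abbbba   (Q,c)→(P,a,+1)
state=P head=1 tape=cca[a]bbbba   (P,a)→(P,b,-1)
state=P head=0 tape=cc[a]bbbbba
After 26 steps: state P, head at 0, tape ccabbbbba.

state P, head at 0, tape ccabbbbba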